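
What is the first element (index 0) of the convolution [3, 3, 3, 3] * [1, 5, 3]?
Use y[k] = Σ_i a[i]·b[k-i] at k=0. y[0] = 3×1 = 3

3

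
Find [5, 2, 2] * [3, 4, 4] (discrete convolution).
y[0] = 5×3 = 15; y[1] = 5×4 + 2×3 = 26; y[2] = 5×4 + 2×4 + 2×3 = 34; y[3] = 2×4 + 2×4 = 16; y[4] = 2×4 = 8

[15, 26, 34, 16, 8]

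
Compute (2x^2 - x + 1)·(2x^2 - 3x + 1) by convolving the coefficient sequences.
Ascending coefficients: a = [1, -1, 2], b = [1, -3, 2]. c[0] = 1×1 = 1; c[1] = 1×-3 + -1×1 = -4; c[2] = 1×2 + -1×-3 + 2×1 = 7; c[3] = -1×2 + 2×-3 = -8; c[4] = 2×2 = 4. Result coefficients: [1, -4, 7, -8, 4] → 4x^4 - 8x^3 + 7x^2 - 4x + 1

4x^4 - 8x^3 + 7x^2 - 4x + 1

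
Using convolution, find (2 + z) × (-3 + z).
Ascending coefficients: a = [2, 1], b = [-3, 1]. c[0] = 2×-3 = -6; c[1] = 2×1 + 1×-3 = -1; c[2] = 1×1 = 1. Result coefficients: [-6, -1, 1] → -6 - z + z^2

-6 - z + z^2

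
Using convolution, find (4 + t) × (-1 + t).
Ascending coefficients: a = [4, 1], b = [-1, 1]. c[0] = 4×-1 = -4; c[1] = 4×1 + 1×-1 = 3; c[2] = 1×1 = 1. Result coefficients: [-4, 3, 1] → -4 + 3t + t^2

-4 + 3t + t^2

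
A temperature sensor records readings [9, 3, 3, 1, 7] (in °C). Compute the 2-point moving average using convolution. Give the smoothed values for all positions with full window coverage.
2-point moving average kernel = [1, 1]. Apply in 'valid' mode (full window coverage): avg[0] = (9 + 3) / 2 = 6.0; avg[1] = (3 + 3) / 2 = 3.0; avg[2] = (3 + 1) / 2 = 2.0; avg[3] = (1 + 7) / 2 = 4.0. Smoothed values: [6.0, 3.0, 2.0, 4.0]

[6.0, 3.0, 2.0, 4.0]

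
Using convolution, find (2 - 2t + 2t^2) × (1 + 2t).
Ascending coefficients: a = [2, -2, 2], b = [1, 2]. c[0] = 2×1 = 2; c[1] = 2×2 + -2×1 = 2; c[2] = -2×2 + 2×1 = -2; c[3] = 2×2 = 4. Result coefficients: [2, 2, -2, 4] → 2 + 2t - 2t^2 + 4t^3

2 + 2t - 2t^2 + 4t^3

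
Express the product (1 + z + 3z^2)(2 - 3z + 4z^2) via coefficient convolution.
Ascending coefficients: a = [1, 1, 3], b = [2, -3, 4]. c[0] = 1×2 = 2; c[1] = 1×-3 + 1×2 = -1; c[2] = 1×4 + 1×-3 + 3×2 = 7; c[3] = 1×4 + 3×-3 = -5; c[4] = 3×4 = 12. Result coefficients: [2, -1, 7, -5, 12] → 2 - z + 7z^2 - 5z^3 + 12z^4

2 - z + 7z^2 - 5z^3 + 12z^4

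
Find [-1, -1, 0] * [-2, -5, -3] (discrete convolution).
y[0] = -1×-2 = 2; y[1] = -1×-5 + -1×-2 = 7; y[2] = -1×-3 + -1×-5 + 0×-2 = 8; y[3] = -1×-3 + 0×-5 = 3; y[4] = 0×-3 = 0

[2, 7, 8, 3, 0]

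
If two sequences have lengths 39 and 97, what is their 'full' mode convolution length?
Linear/full convolution length: m + n - 1 = 39 + 97 - 1 = 135

135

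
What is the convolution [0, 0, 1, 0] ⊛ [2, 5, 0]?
y[0] = 0×2 = 0; y[1] = 0×5 + 0×2 = 0; y[2] = 0×0 + 0×5 + 1×2 = 2; y[3] = 0×0 + 1×5 + 0×2 = 5; y[4] = 1×0 + 0×5 = 0; y[5] = 0×0 = 0

[0, 0, 2, 5, 0, 0]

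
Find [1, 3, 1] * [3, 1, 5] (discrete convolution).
y[0] = 1×3 = 3; y[1] = 1×1 + 3×3 = 10; y[2] = 1×5 + 3×1 + 1×3 = 11; y[3] = 3×5 + 1×1 = 16; y[4] = 1×5 = 5

[3, 10, 11, 16, 5]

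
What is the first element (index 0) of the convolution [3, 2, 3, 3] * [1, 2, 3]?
Use y[k] = Σ_i a[i]·b[k-i] at k=0. y[0] = 3×1 = 3

3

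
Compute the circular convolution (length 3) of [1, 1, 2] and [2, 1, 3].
Use y[k] = Σ_j u[j]·v[(k-j) mod 3]. y[0] = 1×2 + 1×3 + 2×1 = 7; y[1] = 1×1 + 1×2 + 2×3 = 9; y[2] = 1×3 + 1×1 + 2×2 = 8. Result: [7, 9, 8]

[7, 9, 8]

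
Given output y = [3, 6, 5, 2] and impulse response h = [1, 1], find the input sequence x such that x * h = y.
Deconvolve y=[3, 6, 5, 2] by h=[1, 1]. Since h[0]=1, solve forward: x[0] = y[0] / 1 = 3; x[1] = (y[1] - 3×1) / 1 = 3; x[2] = (y[2] - 3×1) / 1 = 2. So x = [3, 3, 2]. Check by forward convolution: y[0] = 3×1 = 3; y[1] = 3×1 + 3×1 = 6; y[2] = 3×1 + 2×1 = 5; y[3] = 2×1 = 2

[3, 3, 2]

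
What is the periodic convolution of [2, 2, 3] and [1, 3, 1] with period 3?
Use y[k] = Σ_j x[j]·h[(k-j) mod 3]. y[0] = 2×1 + 2×1 + 3×3 = 13; y[1] = 2×3 + 2×1 + 3×1 = 11; y[2] = 2×1 + 2×3 + 3×1 = 11. Result: [13, 11, 11]

[13, 11, 11]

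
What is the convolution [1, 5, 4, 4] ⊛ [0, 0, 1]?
y[0] = 1×0 = 0; y[1] = 1×0 + 5×0 = 0; y[2] = 1×1 + 5×0 + 4×0 = 1; y[3] = 5×1 + 4×0 + 4×0 = 5; y[4] = 4×1 + 4×0 = 4; y[5] = 4×1 = 4

[0, 0, 1, 5, 4, 4]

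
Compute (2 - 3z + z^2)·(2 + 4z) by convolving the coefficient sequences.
Ascending coefficients: a = [2, -3, 1], b = [2, 4]. c[0] = 2×2 = 4; c[1] = 2×4 + -3×2 = 2; c[2] = -3×4 + 1×2 = -10; c[3] = 1×4 = 4. Result coefficients: [4, 2, -10, 4] → 4 + 2z - 10z^2 + 4z^3

4 + 2z - 10z^2 + 4z^3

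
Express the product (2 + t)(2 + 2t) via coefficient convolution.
Ascending coefficients: a = [2, 1], b = [2, 2]. c[0] = 2×2 = 4; c[1] = 2×2 + 1×2 = 6; c[2] = 1×2 = 2. Result coefficients: [4, 6, 2] → 4 + 6t + 2t^2

4 + 6t + 2t^2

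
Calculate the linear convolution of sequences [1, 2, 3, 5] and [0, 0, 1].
y[0] = 1×0 = 0; y[1] = 1×0 + 2×0 = 0; y[2] = 1×1 + 2×0 + 3×0 = 1; y[3] = 2×1 + 3×0 + 5×0 = 2; y[4] = 3×1 + 5×0 = 3; y[5] = 5×1 = 5

[0, 0, 1, 2, 3, 5]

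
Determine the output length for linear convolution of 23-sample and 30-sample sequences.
Linear/full convolution length: m + n - 1 = 23 + 30 - 1 = 52

52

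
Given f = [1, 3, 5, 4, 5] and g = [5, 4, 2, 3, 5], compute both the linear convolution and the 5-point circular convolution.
Linear: y_lin[0] = 1×5 = 5; y_lin[1] = 1×4 + 3×5 = 19; y_lin[2] = 1×2 + 3×4 + 5×5 = 39; y_lin[3] = 1×3 + 3×2 + 5×4 + 4×5 = 49; y_lin[4] = 1×5 + 3×3 + 5×2 + 4×4 + 5×5 = 65; y_lin[5] = 3×5 + 5×3 + 4×2 + 5×4 = 58; y_lin[6] = 5×5 + 4×3 + 5×2 = 47; y_lin[7] = 4×5 + 5×3 = 35; y_lin[8] = 5×5 = 25 → [5, 19, 39, 49, 65, 58, 47, 35, 25]. Circular (length 5): y[0] = 1×5 + 3×5 + 5×3 + 4×2 + 5×4 = 63; y[1] = 1×4 + 3×5 + 5×5 + 4×3 + 5×2 = 66; y[2] = 1×2 + 3×4 + 5×5 + 4×5 + 5×3 = 74; y[3] = 1×3 + 3×2 + 5×4 + 4×5 + 5×5 = 74; y[4] = 1×5 + 3×3 + 5×2 + 4×4 + 5×5 = 65 → [63, 66, 74, 74, 65]

Linear: [5, 19, 39, 49, 65, 58, 47, 35, 25], Circular: [63, 66, 74, 74, 65]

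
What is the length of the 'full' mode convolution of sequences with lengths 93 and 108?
Linear/full convolution length: m + n - 1 = 93 + 108 - 1 = 200

200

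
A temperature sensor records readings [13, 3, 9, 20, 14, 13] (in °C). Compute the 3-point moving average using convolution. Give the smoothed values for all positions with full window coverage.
3-point moving average kernel = [1, 1, 1]. Apply in 'valid' mode (full window coverage): avg[0] = (13 + 3 + 9) / 3 = 8.33; avg[1] = (3 + 9 + 20) / 3 = 10.67; avg[2] = (9 + 20 + 14) / 3 = 14.33; avg[3] = (20 + 14 + 13) / 3 = 15.67. Smoothed values: [8.33, 10.67, 14.33, 15.67]

[8.33, 10.67, 14.33, 15.67]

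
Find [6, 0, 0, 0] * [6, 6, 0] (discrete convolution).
y[0] = 6×6 = 36; y[1] = 6×6 + 0×6 = 36; y[2] = 6×0 + 0×6 + 0×6 = 0; y[3] = 0×0 + 0×6 + 0×6 = 0; y[4] = 0×0 + 0×6 = 0; y[5] = 0×0 = 0

[36, 36, 0, 0, 0, 0]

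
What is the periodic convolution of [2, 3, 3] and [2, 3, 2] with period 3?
Use y[k] = Σ_j s[j]·t[(k-j) mod 3]. y[0] = 2×2 + 3×2 + 3×3 = 19; y[1] = 2×3 + 3×2 + 3×2 = 18; y[2] = 2×2 + 3×3 + 3×2 = 19. Result: [19, 18, 19]

[19, 18, 19]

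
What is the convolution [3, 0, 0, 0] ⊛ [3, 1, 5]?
y[0] = 3×3 = 9; y[1] = 3×1 + 0×3 = 3; y[2] = 3×5 + 0×1 + 0×3 = 15; y[3] = 0×5 + 0×1 + 0×3 = 0; y[4] = 0×5 + 0×1 = 0; y[5] = 0×5 = 0

[9, 3, 15, 0, 0, 0]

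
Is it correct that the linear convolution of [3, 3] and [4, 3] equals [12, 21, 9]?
Recompute linear convolution of [3, 3] and [4, 3]: y[0] = 3×4 = 12; y[1] = 3×3 + 3×4 = 21; y[2] = 3×3 = 9 → [12, 21, 9]. Given [12, 21, 9] matches, so answer: Yes

Yes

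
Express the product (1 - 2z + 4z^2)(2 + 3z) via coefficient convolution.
Ascending coefficients: a = [1, -2, 4], b = [2, 3]. c[0] = 1×2 = 2; c[1] = 1×3 + -2×2 = -1; c[2] = -2×3 + 4×2 = 2; c[3] = 4×3 = 12. Result coefficients: [2, -1, 2, 12] → 2 - z + 2z^2 + 12z^3

2 - z + 2z^2 + 12z^3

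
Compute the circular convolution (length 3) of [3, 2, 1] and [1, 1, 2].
Use y[k] = Σ_j a[j]·b[(k-j) mod 3]. y[0] = 3×1 + 2×2 + 1×1 = 8; y[1] = 3×1 + 2×1 + 1×2 = 7; y[2] = 3×2 + 2×1 + 1×1 = 9. Result: [8, 7, 9]

[8, 7, 9]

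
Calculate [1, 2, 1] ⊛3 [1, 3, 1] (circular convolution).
Use y[k] = Σ_j f[j]·g[(k-j) mod 3]. y[0] = 1×1 + 2×1 + 1×3 = 6; y[1] = 1×3 + 2×1 + 1×1 = 6; y[2] = 1×1 + 2×3 + 1×1 = 8. Result: [6, 6, 8]

[6, 6, 8]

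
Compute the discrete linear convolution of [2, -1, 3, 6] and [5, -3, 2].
y[0] = 2×5 = 10; y[1] = 2×-3 + -1×5 = -11; y[2] = 2×2 + -1×-3 + 3×5 = 22; y[3] = -1×2 + 3×-3 + 6×5 = 19; y[4] = 3×2 + 6×-3 = -12; y[5] = 6×2 = 12

[10, -11, 22, 19, -12, 12]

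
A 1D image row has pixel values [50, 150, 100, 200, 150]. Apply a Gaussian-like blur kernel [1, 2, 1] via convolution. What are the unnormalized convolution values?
Convolve image row [50, 150, 100, 200, 150] with kernel [1, 2, 1]: y[0] = 50×1 = 50; y[1] = 50×2 + 150×1 = 250; y[2] = 50×1 + 150×2 + 100×1 = 450; y[3] = 150×1 + 100×2 + 200×1 = 550; y[4] = 100×1 + 200×2 + 150×1 = 650; y[5] = 200×1 + 150×2 = 500; y[6] = 150×1 = 150 → [50, 250, 450, 550, 650, 500, 150]. Normalization factor = sum(kernel) = 4.

[50, 250, 450, 550, 650, 500, 150]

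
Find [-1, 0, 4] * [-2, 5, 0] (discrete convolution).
y[0] = -1×-2 = 2; y[1] = -1×5 + 0×-2 = -5; y[2] = -1×0 + 0×5 + 4×-2 = -8; y[3] = 0×0 + 4×5 = 20; y[4] = 4×0 = 0

[2, -5, -8, 20, 0]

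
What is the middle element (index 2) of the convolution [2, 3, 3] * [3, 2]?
Use y[k] = Σ_i a[i]·b[k-i] at k=2. y[2] = 3×2 + 3×3 = 15

15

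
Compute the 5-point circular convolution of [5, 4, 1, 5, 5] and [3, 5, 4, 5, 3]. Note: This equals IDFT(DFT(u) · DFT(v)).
Either evaluate y[k] = Σ_j u[j]·v[(k-j) mod 5] directly, or use IDFT(DFT(u) · DFT(v)). y[0] = 5×3 + 4×3 + 1×5 + 5×4 + 5×5 = 77; y[1] = 5×5 + 4×3 + 1×3 + 5×5 + 5×4 = 85; y[2] = 5×4 + 4×5 + 1×3 + 5×3 + 5×5 = 83; y[3] = 5×5 + 4×4 + 1×5 + 5×3 + 5×3 = 76; y[4] = 5×3 + 4×5 + 1×4 + 5×5 + 5×3 = 79. Result: [77, 85, 83, 76, 79]

[77, 85, 83, 76, 79]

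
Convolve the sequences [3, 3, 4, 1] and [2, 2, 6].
y[0] = 3×2 = 6; y[1] = 3×2 + 3×2 = 12; y[2] = 3×6 + 3×2 + 4×2 = 32; y[3] = 3×6 + 4×2 + 1×2 = 28; y[4] = 4×6 + 1×2 = 26; y[5] = 1×6 = 6

[6, 12, 32, 28, 26, 6]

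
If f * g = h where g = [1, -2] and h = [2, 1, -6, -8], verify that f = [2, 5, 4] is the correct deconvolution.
Forward-compute [2, 5, 4] * [1, -2]: h[0] = 2×1 = 2; h[1] = 2×-2 + 5×1 = 1; h[2] = 5×-2 + 4×1 = -6; h[3] = 4×-2 = -8 → [2, 1, -6, -8]. Matches given h = [2, 1, -6, -8], so verified.

Verified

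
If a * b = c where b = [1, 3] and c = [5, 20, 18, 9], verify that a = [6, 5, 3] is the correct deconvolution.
Forward-compute [6, 5, 3] * [1, 3]: c[0] = 6×1 = 6; c[1] = 6×3 + 5×1 = 23; c[2] = 5×3 + 3×1 = 18; c[3] = 3×3 = 9 → [6, 23, 18, 9]. Does not match given c = [5, 20, 18, 9].

Not verified. [6, 5, 3] * [1, 3] = [6, 23, 18, 9], which differs from [5, 20, 18, 9] at index 0.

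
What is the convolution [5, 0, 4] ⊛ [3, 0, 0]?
y[0] = 5×3 = 15; y[1] = 5×0 + 0×3 = 0; y[2] = 5×0 + 0×0 + 4×3 = 12; y[3] = 0×0 + 4×0 = 0; y[4] = 4×0 = 0

[15, 0, 12, 0, 0]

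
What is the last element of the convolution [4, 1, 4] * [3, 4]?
Use y[k] = Σ_i a[i]·b[k-i] at k=3. y[3] = 4×4 = 16

16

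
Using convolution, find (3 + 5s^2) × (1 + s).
Ascending coefficients: a = [3, 0, 5], b = [1, 1]. c[0] = 3×1 = 3; c[1] = 3×1 + 0×1 = 3; c[2] = 0×1 + 5×1 = 5; c[3] = 5×1 = 5. Result coefficients: [3, 3, 5, 5] → 3 + 3s + 5s^2 + 5s^3

3 + 3s + 5s^2 + 5s^3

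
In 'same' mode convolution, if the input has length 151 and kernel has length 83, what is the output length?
'Same' mode returns an output with the same length as the input: 151

151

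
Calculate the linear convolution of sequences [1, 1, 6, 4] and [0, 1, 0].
y[0] = 1×0 = 0; y[1] = 1×1 + 1×0 = 1; y[2] = 1×0 + 1×1 + 6×0 = 1; y[3] = 1×0 + 6×1 + 4×0 = 6; y[4] = 6×0 + 4×1 = 4; y[5] = 4×0 = 0

[0, 1, 1, 6, 4, 0]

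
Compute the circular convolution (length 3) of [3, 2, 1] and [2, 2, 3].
Use y[k] = Σ_j f[j]·g[(k-j) mod 3]. y[0] = 3×2 + 2×3 + 1×2 = 14; y[1] = 3×2 + 2×2 + 1×3 = 13; y[2] = 3×3 + 2×2 + 1×2 = 15. Result: [14, 13, 15]

[14, 13, 15]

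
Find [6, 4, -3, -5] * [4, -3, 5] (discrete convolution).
y[0] = 6×4 = 24; y[1] = 6×-3 + 4×4 = -2; y[2] = 6×5 + 4×-3 + -3×4 = 6; y[3] = 4×5 + -3×-3 + -5×4 = 9; y[4] = -3×5 + -5×-3 = 0; y[5] = -5×5 = -25

[24, -2, 6, 9, 0, -25]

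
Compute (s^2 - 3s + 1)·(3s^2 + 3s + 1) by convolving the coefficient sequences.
Ascending coefficients: a = [1, -3, 1], b = [1, 3, 3]. c[0] = 1×1 = 1; c[1] = 1×3 + -3×1 = 0; c[2] = 1×3 + -3×3 + 1×1 = -5; c[3] = -3×3 + 1×3 = -6; c[4] = 1×3 = 3. Result coefficients: [1, 0, -5, -6, 3] → 3s^4 - 6s^3 - 5s^2 + 1

3s^4 - 6s^3 - 5s^2 + 1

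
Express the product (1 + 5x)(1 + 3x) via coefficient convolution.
Ascending coefficients: a = [1, 5], b = [1, 3]. c[0] = 1×1 = 1; c[1] = 1×3 + 5×1 = 8; c[2] = 5×3 = 15. Result coefficients: [1, 8, 15] → 1 + 8x + 15x^2

1 + 8x + 15x^2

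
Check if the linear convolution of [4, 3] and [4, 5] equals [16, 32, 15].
Recompute linear convolution of [4, 3] and [4, 5]: y[0] = 4×4 = 16; y[1] = 4×5 + 3×4 = 32; y[2] = 3×5 = 15 → [16, 32, 15]. Given [16, 32, 15] matches, so answer: Yes

Yes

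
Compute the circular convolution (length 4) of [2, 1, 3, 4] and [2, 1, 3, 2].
Use y[k] = Σ_j f[j]·g[(k-j) mod 4]. y[0] = 2×2 + 1×2 + 3×3 + 4×1 = 19; y[1] = 2×1 + 1×2 + 3×2 + 4×3 = 22; y[2] = 2×3 + 1×1 + 3×2 + 4×2 = 21; y[3] = 2×2 + 1×3 + 3×1 + 4×2 = 18. Result: [19, 22, 21, 18]

[19, 22, 21, 18]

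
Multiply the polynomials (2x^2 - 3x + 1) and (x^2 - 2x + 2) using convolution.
Ascending coefficients: a = [1, -3, 2], b = [2, -2, 1]. c[0] = 1×2 = 2; c[1] = 1×-2 + -3×2 = -8; c[2] = 1×1 + -3×-2 + 2×2 = 11; c[3] = -3×1 + 2×-2 = -7; c[4] = 2×1 = 2. Result coefficients: [2, -8, 11, -7, 2] → 2x^4 - 7x^3 + 11x^2 - 8x + 2

2x^4 - 7x^3 + 11x^2 - 8x + 2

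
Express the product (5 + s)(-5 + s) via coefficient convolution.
Ascending coefficients: a = [5, 1], b = [-5, 1]. c[0] = 5×-5 = -25; c[1] = 5×1 + 1×-5 = 0; c[2] = 1×1 = 1. Result coefficients: [-25, 0, 1] → -25 + s^2

-25 + s^2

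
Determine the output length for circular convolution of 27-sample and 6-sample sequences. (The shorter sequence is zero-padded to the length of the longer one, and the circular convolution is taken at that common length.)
Circular convolution (zero-padding the shorter input) has length max(m, n) = max(27, 6) = 27

27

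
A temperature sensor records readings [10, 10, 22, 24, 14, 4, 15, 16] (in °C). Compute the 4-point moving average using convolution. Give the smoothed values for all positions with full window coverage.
4-point moving average kernel = [1, 1, 1, 1]. Apply in 'valid' mode (full window coverage): avg[0] = (10 + 10 + 22 + 24) / 4 = 16.5; avg[1] = (10 + 22 + 24 + 14) / 4 = 17.5; avg[2] = (22 + 24 + 14 + 4) / 4 = 16.0; avg[3] = (24 + 14 + 4 + 15) / 4 = 14.25; avg[4] = (14 + 4 + 15 + 16) / 4 = 12.25. Smoothed values: [16.5, 17.5, 16.0, 14.25, 12.25]

[16.5, 17.5, 16.0, 14.25, 12.25]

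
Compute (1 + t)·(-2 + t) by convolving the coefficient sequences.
Ascending coefficients: a = [1, 1], b = [-2, 1]. c[0] = 1×-2 = -2; c[1] = 1×1 + 1×-2 = -1; c[2] = 1×1 = 1. Result coefficients: [-2, -1, 1] → -2 - t + t^2

-2 - t + t^2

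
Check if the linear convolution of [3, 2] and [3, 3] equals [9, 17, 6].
Recompute linear convolution of [3, 2] and [3, 3]: y[0] = 3×3 = 9; y[1] = 3×3 + 2×3 = 15; y[2] = 2×3 = 6 → [9, 15, 6]. Compare to given [9, 17, 6]: they differ at index 1: given 17, correct 15, so answer: No

No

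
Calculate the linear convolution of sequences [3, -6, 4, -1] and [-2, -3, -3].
y[0] = 3×-2 = -6; y[1] = 3×-3 + -6×-2 = 3; y[2] = 3×-3 + -6×-3 + 4×-2 = 1; y[3] = -6×-3 + 4×-3 + -1×-2 = 8; y[4] = 4×-3 + -1×-3 = -9; y[5] = -1×-3 = 3

[-6, 3, 1, 8, -9, 3]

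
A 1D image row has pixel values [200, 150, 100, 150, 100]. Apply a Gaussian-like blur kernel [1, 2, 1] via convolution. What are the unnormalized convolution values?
Convolve image row [200, 150, 100, 150, 100] with kernel [1, 2, 1]: y[0] = 200×1 = 200; y[1] = 200×2 + 150×1 = 550; y[2] = 200×1 + 150×2 + 100×1 = 600; y[3] = 150×1 + 100×2 + 150×1 = 500; y[4] = 100×1 + 150×2 + 100×1 = 500; y[5] = 150×1 + 100×2 = 350; y[6] = 100×1 = 100 → [200, 550, 600, 500, 500, 350, 100]. Normalization factor = sum(kernel) = 4.

[200, 550, 600, 500, 500, 350, 100]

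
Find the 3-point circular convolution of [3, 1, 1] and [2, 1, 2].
Use y[k] = Σ_j x[j]·h[(k-j) mod 3]. y[0] = 3×2 + 1×2 + 1×1 = 9; y[1] = 3×1 + 1×2 + 1×2 = 7; y[2] = 3×2 + 1×1 + 1×2 = 9. Result: [9, 7, 9]

[9, 7, 9]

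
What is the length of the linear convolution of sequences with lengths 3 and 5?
Linear/full convolution length: m + n - 1 = 3 + 5 - 1 = 7

7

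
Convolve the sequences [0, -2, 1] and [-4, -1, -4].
y[0] = 0×-4 = 0; y[1] = 0×-1 + -2×-4 = 8; y[2] = 0×-4 + -2×-1 + 1×-4 = -2; y[3] = -2×-4 + 1×-1 = 7; y[4] = 1×-4 = -4

[0, 8, -2, 7, -4]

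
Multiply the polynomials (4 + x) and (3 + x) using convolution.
Ascending coefficients: a = [4, 1], b = [3, 1]. c[0] = 4×3 = 12; c[1] = 4×1 + 1×3 = 7; c[2] = 1×1 = 1. Result coefficients: [12, 7, 1] → 12 + 7x + x^2

12 + 7x + x^2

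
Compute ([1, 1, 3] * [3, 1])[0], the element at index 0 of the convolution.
Use y[k] = Σ_i a[i]·b[k-i] at k=0. y[0] = 1×3 = 3

3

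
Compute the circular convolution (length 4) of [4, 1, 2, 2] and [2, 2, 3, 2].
Use y[k] = Σ_j s[j]·t[(k-j) mod 4]. y[0] = 4×2 + 1×2 + 2×3 + 2×2 = 20; y[1] = 4×2 + 1×2 + 2×2 + 2×3 = 20; y[2] = 4×3 + 1×2 + 2×2 + 2×2 = 22; y[3] = 4×2 + 1×3 + 2×2 + 2×2 = 19. Result: [20, 20, 22, 19]

[20, 20, 22, 19]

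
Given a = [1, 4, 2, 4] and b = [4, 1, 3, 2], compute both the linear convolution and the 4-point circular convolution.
Linear: y_lin[0] = 1×4 = 4; y_lin[1] = 1×1 + 4×4 = 17; y_lin[2] = 1×3 + 4×1 + 2×4 = 15; y_lin[3] = 1×2 + 4×3 + 2×1 + 4×4 = 32; y_lin[4] = 4×2 + 2×3 + 4×1 = 18; y_lin[5] = 2×2 + 4×3 = 16; y_lin[6] = 4×2 = 8 → [4, 17, 15, 32, 18, 16, 8]. Circular (length 4): y[0] = 1×4 + 4×2 + 2×3 + 4×1 = 22; y[1] = 1×1 + 4×4 + 2×2 + 4×3 = 33; y[2] = 1×3 + 4×1 + 2×4 + 4×2 = 23; y[3] = 1×2 + 4×3 + 2×1 + 4×4 = 32 → [22, 33, 23, 32]

Linear: [4, 17, 15, 32, 18, 16, 8], Circular: [22, 33, 23, 32]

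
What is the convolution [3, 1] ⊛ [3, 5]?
y[0] = 3×3 = 9; y[1] = 3×5 + 1×3 = 18; y[2] = 1×5 = 5

[9, 18, 5]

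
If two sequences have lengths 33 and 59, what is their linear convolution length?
Linear/full convolution length: m + n - 1 = 33 + 59 - 1 = 91

91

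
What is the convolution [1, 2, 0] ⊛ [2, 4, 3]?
y[0] = 1×2 = 2; y[1] = 1×4 + 2×2 = 8; y[2] = 1×3 + 2×4 + 0×2 = 11; y[3] = 2×3 + 0×4 = 6; y[4] = 0×3 = 0

[2, 8, 11, 6, 0]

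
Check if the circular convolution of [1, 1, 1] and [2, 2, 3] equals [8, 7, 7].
Recompute circular convolution of [1, 1, 1] and [2, 2, 3]: y[0] = 1×2 + 1×3 + 1×2 = 7; y[1] = 1×2 + 1×2 + 1×3 = 7; y[2] = 1×3 + 1×2 + 1×2 = 7 → [7, 7, 7]. Compare to given [8, 7, 7]: they differ at index 0: given 8, correct 7, so answer: No

No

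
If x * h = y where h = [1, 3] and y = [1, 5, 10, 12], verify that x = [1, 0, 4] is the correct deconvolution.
Forward-compute [1, 0, 4] * [1, 3]: y[0] = 1×1 = 1; y[1] = 1×3 + 0×1 = 3; y[2] = 0×3 + 4×1 = 4; y[3] = 4×3 = 12 → [1, 3, 4, 12]. Does not match given y = [1, 5, 10, 12].

Not verified. [1, 0, 4] * [1, 3] = [1, 3, 4, 12], which differs from [1, 5, 10, 12] at index 1.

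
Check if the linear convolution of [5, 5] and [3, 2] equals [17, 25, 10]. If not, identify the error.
Recompute linear convolution of [5, 5] and [3, 2]: y[0] = 5×3 = 15; y[1] = 5×2 + 5×3 = 25; y[2] = 5×2 = 10 → [15, 25, 10]. Compare to given [17, 25, 10]: they differ at index 0: given 17, correct 15, so answer: No

No. Error at index 0: given 17, correct 15.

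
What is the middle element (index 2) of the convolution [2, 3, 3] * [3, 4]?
Use y[k] = Σ_i a[i]·b[k-i] at k=2. y[2] = 3×4 + 3×3 = 21

21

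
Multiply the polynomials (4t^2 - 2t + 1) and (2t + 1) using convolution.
Ascending coefficients: a = [1, -2, 4], b = [1, 2]. c[0] = 1×1 = 1; c[1] = 1×2 + -2×1 = 0; c[2] = -2×2 + 4×1 = 0; c[3] = 4×2 = 8. Result coefficients: [1, 0, 0, 8] → 8t^3 + 1

8t^3 + 1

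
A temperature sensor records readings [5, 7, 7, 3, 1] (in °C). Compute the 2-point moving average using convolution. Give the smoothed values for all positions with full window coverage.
2-point moving average kernel = [1, 1]. Apply in 'valid' mode (full window coverage): avg[0] = (5 + 7) / 2 = 6.0; avg[1] = (7 + 7) / 2 = 7.0; avg[2] = (7 + 3) / 2 = 5.0; avg[3] = (3 + 1) / 2 = 2.0. Smoothed values: [6.0, 7.0, 5.0, 2.0]

[6.0, 7.0, 5.0, 2.0]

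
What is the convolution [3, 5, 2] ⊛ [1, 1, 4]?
y[0] = 3×1 = 3; y[1] = 3×1 + 5×1 = 8; y[2] = 3×4 + 5×1 + 2×1 = 19; y[3] = 5×4 + 2×1 = 22; y[4] = 2×4 = 8

[3, 8, 19, 22, 8]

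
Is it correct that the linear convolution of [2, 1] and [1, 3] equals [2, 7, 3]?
Recompute linear convolution of [2, 1] and [1, 3]: y[0] = 2×1 = 2; y[1] = 2×3 + 1×1 = 7; y[2] = 1×3 = 3 → [2, 7, 3]. Given [2, 7, 3] matches, so answer: Yes

Yes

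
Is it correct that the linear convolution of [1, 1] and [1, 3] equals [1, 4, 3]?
Recompute linear convolution of [1, 1] and [1, 3]: y[0] = 1×1 = 1; y[1] = 1×3 + 1×1 = 4; y[2] = 1×3 = 3 → [1, 4, 3]. Given [1, 4, 3] matches, so answer: Yes

Yes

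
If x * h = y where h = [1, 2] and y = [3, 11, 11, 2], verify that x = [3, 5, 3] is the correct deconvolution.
Forward-compute [3, 5, 3] * [1, 2]: y[0] = 3×1 = 3; y[1] = 3×2 + 5×1 = 11; y[2] = 5×2 + 3×1 = 13; y[3] = 3×2 = 6 → [3, 11, 13, 6]. Does not match given y = [3, 11, 11, 2].

Not verified. [3, 5, 3] * [1, 2] = [3, 11, 13, 6], which differs from [3, 11, 11, 2] at index 2.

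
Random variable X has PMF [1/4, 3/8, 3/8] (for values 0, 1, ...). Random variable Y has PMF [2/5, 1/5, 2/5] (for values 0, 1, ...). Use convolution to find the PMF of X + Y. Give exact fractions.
P(X+Y=k) = Σ_i P(X=i)·P(Y=k-i) — a convolution of [1/4, 3/8, 3/8] and [2/5, 1/5, 2/5]. P(X+Y=0) = (1/4)×(2/5) = 1/10; P(X+Y=1) = (1/4)×(1/5) + (3/8)×(2/5) = 1/20 + 3/20 = 1/5; P(X+Y=2) = (1/4)×(2/5) + (3/8)×(1/5) + (3/8)×(2/5) = 1/10 + 3/40 + 3/20 = 13/40; P(X+Y=3) = (3/8)×(2/5) + (3/8)×(1/5) = 3/20 + 3/40 = 9/40; P(X+Y=4) = (3/8)×(2/5) = 3/20. PMF: [1/10, 1/5, 13/40, 9/40, 3/20] (sums to 1 ✓)

[1/10, 1/5, 13/40, 9/40, 3/20]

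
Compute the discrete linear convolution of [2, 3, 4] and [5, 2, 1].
y[0] = 2×5 = 10; y[1] = 2×2 + 3×5 = 19; y[2] = 2×1 + 3×2 + 4×5 = 28; y[3] = 3×1 + 4×2 = 11; y[4] = 4×1 = 4

[10, 19, 28, 11, 4]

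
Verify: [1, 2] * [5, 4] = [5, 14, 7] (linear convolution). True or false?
Recompute linear convolution of [1, 2] and [5, 4]: y[0] = 1×5 = 5; y[1] = 1×4 + 2×5 = 14; y[2] = 2×4 = 8 → [5, 14, 8]. Compare to given [5, 14, 7]: they differ at index 2: given 7, correct 8, so answer: No

No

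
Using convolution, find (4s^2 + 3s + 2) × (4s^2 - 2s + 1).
Ascending coefficients: a = [2, 3, 4], b = [1, -2, 4]. c[0] = 2×1 = 2; c[1] = 2×-2 + 3×1 = -1; c[2] = 2×4 + 3×-2 + 4×1 = 6; c[3] = 3×4 + 4×-2 = 4; c[4] = 4×4 = 16. Result coefficients: [2, -1, 6, 4, 16] → 16s^4 + 4s^3 + 6s^2 - s + 2

16s^4 + 4s^3 + 6s^2 - s + 2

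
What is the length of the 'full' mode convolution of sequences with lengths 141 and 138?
Linear/full convolution length: m + n - 1 = 141 + 138 - 1 = 278

278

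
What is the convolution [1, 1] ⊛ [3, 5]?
y[0] = 1×3 = 3; y[1] = 1×5 + 1×3 = 8; y[2] = 1×5 = 5

[3, 8, 5]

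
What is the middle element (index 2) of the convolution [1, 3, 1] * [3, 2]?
Use y[k] = Σ_i a[i]·b[k-i] at k=2. y[2] = 3×2 + 1×3 = 9

9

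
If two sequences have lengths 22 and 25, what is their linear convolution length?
Linear/full convolution length: m + n - 1 = 22 + 25 - 1 = 46

46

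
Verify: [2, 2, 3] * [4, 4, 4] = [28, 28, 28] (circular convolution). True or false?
Recompute circular convolution of [2, 2, 3] and [4, 4, 4]: y[0] = 2×4 + 2×4 + 3×4 = 28; y[1] = 2×4 + 2×4 + 3×4 = 28; y[2] = 2×4 + 2×4 + 3×4 = 28 → [28, 28, 28]. Given [28, 28, 28] matches, so answer: Yes

Yes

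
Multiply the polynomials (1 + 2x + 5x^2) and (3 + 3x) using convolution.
Ascending coefficients: a = [1, 2, 5], b = [3, 3]. c[0] = 1×3 = 3; c[1] = 1×3 + 2×3 = 9; c[2] = 2×3 + 5×3 = 21; c[3] = 5×3 = 15. Result coefficients: [3, 9, 21, 15] → 3 + 9x + 21x^2 + 15x^3

3 + 9x + 21x^2 + 15x^3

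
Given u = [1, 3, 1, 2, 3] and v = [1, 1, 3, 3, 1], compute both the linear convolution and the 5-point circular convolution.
Linear: y_lin[0] = 1×1 = 1; y_lin[1] = 1×1 + 3×1 = 4; y_lin[2] = 1×3 + 3×1 + 1×1 = 7; y_lin[3] = 1×3 + 3×3 + 1×1 + 2×1 = 15; y_lin[4] = 1×1 + 3×3 + 1×3 + 2×1 + 3×1 = 18; y_lin[5] = 3×1 + 1×3 + 2×3 + 3×1 = 15; y_lin[6] = 1×1 + 2×3 + 3×3 = 16; y_lin[7] = 2×1 + 3×3 = 11; y_lin[8] = 3×1 = 3 → [1, 4, 7, 15, 18, 15, 16, 11, 3]. Circular (length 5): y[0] = 1×1 + 3×1 + 1×3 + 2×3 + 3×1 = 16; y[1] = 1×1 + 3×1 + 1×1 + 2×3 + 3×3 = 20; y[2] = 1×3 + 3×1 + 1×1 + 2×1 + 3×3 = 18; y[3] = 1×3 + 3×3 + 1×1 + 2×1 + 3×1 = 18; y[4] = 1×1 + 3×3 + 1×3 + 2×1 + 3×1 = 18 → [16, 20, 18, 18, 18]

Linear: [1, 4, 7, 15, 18, 15, 16, 11, 3], Circular: [16, 20, 18, 18, 18]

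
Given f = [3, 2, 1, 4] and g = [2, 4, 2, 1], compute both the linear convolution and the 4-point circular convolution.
Linear: y_lin[0] = 3×2 = 6; y_lin[1] = 3×4 + 2×2 = 16; y_lin[2] = 3×2 + 2×4 + 1×2 = 16; y_lin[3] = 3×1 + 2×2 + 1×4 + 4×2 = 19; y_lin[4] = 2×1 + 1×2 + 4×4 = 20; y_lin[5] = 1×1 + 4×2 = 9; y_lin[6] = 4×1 = 4 → [6, 16, 16, 19, 20, 9, 4]. Circular (length 4): y[0] = 3×2 + 2×1 + 1×2 + 4×4 = 26; y[1] = 3×4 + 2×2 + 1×1 + 4×2 = 25; y[2] = 3×2 + 2×4 + 1×2 + 4×1 = 20; y[3] = 3×1 + 2×2 + 1×4 + 4×2 = 19 → [26, 25, 20, 19]

Linear: [6, 16, 16, 19, 20, 9, 4], Circular: [26, 25, 20, 19]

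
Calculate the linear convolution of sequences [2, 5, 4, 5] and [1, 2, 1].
y[0] = 2×1 = 2; y[1] = 2×2 + 5×1 = 9; y[2] = 2×1 + 5×2 + 4×1 = 16; y[3] = 5×1 + 4×2 + 5×1 = 18; y[4] = 4×1 + 5×2 = 14; y[5] = 5×1 = 5

[2, 9, 16, 18, 14, 5]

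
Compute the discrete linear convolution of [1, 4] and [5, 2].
y[0] = 1×5 = 5; y[1] = 1×2 + 4×5 = 22; y[2] = 4×2 = 8

[5, 22, 8]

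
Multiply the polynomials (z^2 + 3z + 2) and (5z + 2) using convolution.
Ascending coefficients: a = [2, 3, 1], b = [2, 5]. c[0] = 2×2 = 4; c[1] = 2×5 + 3×2 = 16; c[2] = 3×5 + 1×2 = 17; c[3] = 1×5 = 5. Result coefficients: [4, 16, 17, 5] → 5z^3 + 17z^2 + 16z + 4

5z^3 + 17z^2 + 16z + 4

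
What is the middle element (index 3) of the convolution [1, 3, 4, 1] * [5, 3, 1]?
Use y[k] = Σ_i a[i]·b[k-i] at k=3. y[3] = 3×1 + 4×3 + 1×5 = 20

20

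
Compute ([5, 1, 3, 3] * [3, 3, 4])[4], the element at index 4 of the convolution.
Use y[k] = Σ_i a[i]·b[k-i] at k=4. y[4] = 3×4 + 3×3 = 21

21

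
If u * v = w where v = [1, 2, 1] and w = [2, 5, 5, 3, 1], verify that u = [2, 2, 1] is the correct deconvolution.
Forward-compute [2, 2, 1] * [1, 2, 1]: w[0] = 2×1 = 2; w[1] = 2×2 + 2×1 = 6; w[2] = 2×1 + 2×2 + 1×1 = 7; w[3] = 2×1 + 1×2 = 4; w[4] = 1×1 = 1 → [2, 6, 7, 4, 1]. Does not match given w = [2, 5, 5, 3, 1].

Not verified. [2, 2, 1] * [1, 2, 1] = [2, 6, 7, 4, 1], which differs from [2, 5, 5, 3, 1] at index 1.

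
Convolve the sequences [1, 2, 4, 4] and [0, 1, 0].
y[0] = 1×0 = 0; y[1] = 1×1 + 2×0 = 1; y[2] = 1×0 + 2×1 + 4×0 = 2; y[3] = 2×0 + 4×1 + 4×0 = 4; y[4] = 4×0 + 4×1 = 4; y[5] = 4×0 = 0

[0, 1, 2, 4, 4, 0]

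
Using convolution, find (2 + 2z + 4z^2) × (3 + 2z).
Ascending coefficients: a = [2, 2, 4], b = [3, 2]. c[0] = 2×3 = 6; c[1] = 2×2 + 2×3 = 10; c[2] = 2×2 + 4×3 = 16; c[3] = 4×2 = 8. Result coefficients: [6, 10, 16, 8] → 6 + 10z + 16z^2 + 8z^3

6 + 10z + 16z^2 + 8z^3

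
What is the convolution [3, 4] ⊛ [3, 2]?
y[0] = 3×3 = 9; y[1] = 3×2 + 4×3 = 18; y[2] = 4×2 = 8

[9, 18, 8]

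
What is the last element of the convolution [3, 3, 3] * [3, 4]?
Use y[k] = Σ_i a[i]·b[k-i] at k=3. y[3] = 3×4 = 12

12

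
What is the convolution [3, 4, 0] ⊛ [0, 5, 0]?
y[0] = 3×0 = 0; y[1] = 3×5 + 4×0 = 15; y[2] = 3×0 + 4×5 + 0×0 = 20; y[3] = 4×0 + 0×5 = 0; y[4] = 0×0 = 0

[0, 15, 20, 0, 0]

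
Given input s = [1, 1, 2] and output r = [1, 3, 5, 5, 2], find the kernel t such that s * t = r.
Output length 5 = len(s) + len(t) - 1 ⇒ len(t) = 3. Solve t forward using t[k] = (r[k] - Σ_{i≥1} s[i]·t[k-i]) / s[0]: t[0] = r[0] / s[0] = 1 / 1 = 1; t[1] = (r[1] - 1×1) / s[0] = (3 - 1×1) / 1 = 2; t[2] = (r[2] - 1×2 - 2×1) / s[0] = (5 - 1×2 - 2×1) / 1 = 1. So t = [1, 2, 1]. Forward-check [1, 1, 2] * [1, 2, 1]: r[0] = 1×1 = 1; r[1] = 1×2 + 1×1 = 3; r[2] = 1×1 + 1×2 + 2×1 = 5; r[3] = 1×1 + 2×2 = 5; r[4] = 2×1 = 2 → [1, 3, 5, 5, 2] ✓

[1, 2, 1]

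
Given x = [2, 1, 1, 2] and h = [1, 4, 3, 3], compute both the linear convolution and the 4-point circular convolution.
Linear: y_lin[0] = 2×1 = 2; y_lin[1] = 2×4 + 1×1 = 9; y_lin[2] = 2×3 + 1×4 + 1×1 = 11; y_lin[3] = 2×3 + 1×3 + 1×4 + 2×1 = 15; y_lin[4] = 1×3 + 1×3 + 2×4 = 14; y_lin[5] = 1×3 + 2×3 = 9; y_lin[6] = 2×3 = 6 → [2, 9, 11, 15, 14, 9, 6]. Circular (length 4): y[0] = 2×1 + 1×3 + 1×3 + 2×4 = 16; y[1] = 2×4 + 1×1 + 1×3 + 2×3 = 18; y[2] = 2×3 + 1×4 + 1×1 + 2×3 = 17; y[3] = 2×3 + 1×3 + 1×4 + 2×1 = 15 → [16, 18, 17, 15]

Linear: [2, 9, 11, 15, 14, 9, 6], Circular: [16, 18, 17, 15]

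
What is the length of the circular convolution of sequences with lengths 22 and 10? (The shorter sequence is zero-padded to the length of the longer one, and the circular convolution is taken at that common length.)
Circular convolution (zero-padding the shorter input) has length max(m, n) = max(22, 10) = 22

22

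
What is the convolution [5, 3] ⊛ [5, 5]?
y[0] = 5×5 = 25; y[1] = 5×5 + 3×5 = 40; y[2] = 3×5 = 15

[25, 40, 15]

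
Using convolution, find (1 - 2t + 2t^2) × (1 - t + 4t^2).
Ascending coefficients: a = [1, -2, 2], b = [1, -1, 4]. c[0] = 1×1 = 1; c[1] = 1×-1 + -2×1 = -3; c[2] = 1×4 + -2×-1 + 2×1 = 8; c[3] = -2×4 + 2×-1 = -10; c[4] = 2×4 = 8. Result coefficients: [1, -3, 8, -10, 8] → 1 - 3t + 8t^2 - 10t^3 + 8t^4

1 - 3t + 8t^2 - 10t^3 + 8t^4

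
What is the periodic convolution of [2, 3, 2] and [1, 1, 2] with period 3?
Use y[k] = Σ_j f[j]·g[(k-j) mod 3]. y[0] = 2×1 + 3×2 + 2×1 = 10; y[1] = 2×1 + 3×1 + 2×2 = 9; y[2] = 2×2 + 3×1 + 2×1 = 9. Result: [10, 9, 9]

[10, 9, 9]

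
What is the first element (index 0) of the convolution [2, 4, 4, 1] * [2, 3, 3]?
Use y[k] = Σ_i a[i]·b[k-i] at k=0. y[0] = 2×2 = 4

4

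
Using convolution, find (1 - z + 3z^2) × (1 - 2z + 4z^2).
Ascending coefficients: a = [1, -1, 3], b = [1, -2, 4]. c[0] = 1×1 = 1; c[1] = 1×-2 + -1×1 = -3; c[2] = 1×4 + -1×-2 + 3×1 = 9; c[3] = -1×4 + 3×-2 = -10; c[4] = 3×4 = 12. Result coefficients: [1, -3, 9, -10, 12] → 1 - 3z + 9z^2 - 10z^3 + 12z^4

1 - 3z + 9z^2 - 10z^3 + 12z^4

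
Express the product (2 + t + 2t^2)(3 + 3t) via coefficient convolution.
Ascending coefficients: a = [2, 1, 2], b = [3, 3]. c[0] = 2×3 = 6; c[1] = 2×3 + 1×3 = 9; c[2] = 1×3 + 2×3 = 9; c[3] = 2×3 = 6. Result coefficients: [6, 9, 9, 6] → 6 + 9t + 9t^2 + 6t^3

6 + 9t + 9t^2 + 6t^3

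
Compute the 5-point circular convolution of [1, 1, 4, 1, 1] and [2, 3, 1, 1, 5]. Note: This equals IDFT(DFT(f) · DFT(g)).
Either evaluate y[k] = Σ_j f[j]·g[(k-j) mod 5] directly, or use IDFT(DFT(f) · DFT(g)). y[0] = 1×2 + 1×5 + 4×1 + 1×1 + 1×3 = 15; y[1] = 1×3 + 1×2 + 4×5 + 1×1 + 1×1 = 27; y[2] = 1×1 + 1×3 + 4×2 + 1×5 + 1×1 = 18; y[3] = 1×1 + 1×1 + 4×3 + 1×2 + 1×5 = 21; y[4] = 1×5 + 1×1 + 4×1 + 1×3 + 1×2 = 15. Result: [15, 27, 18, 21, 15]

[15, 27, 18, 21, 15]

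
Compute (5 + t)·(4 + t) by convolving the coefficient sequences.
Ascending coefficients: a = [5, 1], b = [4, 1]. c[0] = 5×4 = 20; c[1] = 5×1 + 1×4 = 9; c[2] = 1×1 = 1. Result coefficients: [20, 9, 1] → 20 + 9t + t^2

20 + 9t + t^2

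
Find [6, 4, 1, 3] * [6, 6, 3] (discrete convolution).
y[0] = 6×6 = 36; y[1] = 6×6 + 4×6 = 60; y[2] = 6×3 + 4×6 + 1×6 = 48; y[3] = 4×3 + 1×6 + 3×6 = 36; y[4] = 1×3 + 3×6 = 21; y[5] = 3×3 = 9

[36, 60, 48, 36, 21, 9]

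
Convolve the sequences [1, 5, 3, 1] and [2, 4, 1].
y[0] = 1×2 = 2; y[1] = 1×4 + 5×2 = 14; y[2] = 1×1 + 5×4 + 3×2 = 27; y[3] = 5×1 + 3×4 + 1×2 = 19; y[4] = 3×1 + 1×4 = 7; y[5] = 1×1 = 1

[2, 14, 27, 19, 7, 1]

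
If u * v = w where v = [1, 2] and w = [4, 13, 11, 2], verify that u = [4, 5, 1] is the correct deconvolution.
Forward-compute [4, 5, 1] * [1, 2]: w[0] = 4×1 = 4; w[1] = 4×2 + 5×1 = 13; w[2] = 5×2 + 1×1 = 11; w[3] = 1×2 = 2 → [4, 13, 11, 2]. Matches given w = [4, 13, 11, 2], so verified.

Verified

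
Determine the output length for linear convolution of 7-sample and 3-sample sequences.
Linear/full convolution length: m + n - 1 = 7 + 3 - 1 = 9

9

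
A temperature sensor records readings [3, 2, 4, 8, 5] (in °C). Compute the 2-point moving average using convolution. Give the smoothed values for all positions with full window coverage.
2-point moving average kernel = [1, 1]. Apply in 'valid' mode (full window coverage): avg[0] = (3 + 2) / 2 = 2.5; avg[1] = (2 + 4) / 2 = 3.0; avg[2] = (4 + 8) / 2 = 6.0; avg[3] = (8 + 5) / 2 = 6.5. Smoothed values: [2.5, 3.0, 6.0, 6.5]

[2.5, 3.0, 6.0, 6.5]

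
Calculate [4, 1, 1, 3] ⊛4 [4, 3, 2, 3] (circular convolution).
Use y[k] = Σ_j f[j]·g[(k-j) mod 4]. y[0] = 4×4 + 1×3 + 1×2 + 3×3 = 30; y[1] = 4×3 + 1×4 + 1×3 + 3×2 = 25; y[2] = 4×2 + 1×3 + 1×4 + 3×3 = 24; y[3] = 4×3 + 1×2 + 1×3 + 3×4 = 29. Result: [30, 25, 24, 29]

[30, 25, 24, 29]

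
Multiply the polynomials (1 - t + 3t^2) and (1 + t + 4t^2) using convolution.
Ascending coefficients: a = [1, -1, 3], b = [1, 1, 4]. c[0] = 1×1 = 1; c[1] = 1×1 + -1×1 = 0; c[2] = 1×4 + -1×1 + 3×1 = 6; c[3] = -1×4 + 3×1 = -1; c[4] = 3×4 = 12. Result coefficients: [1, 0, 6, -1, 12] → 1 + 6t^2 - t^3 + 12t^4

1 + 6t^2 - t^3 + 12t^4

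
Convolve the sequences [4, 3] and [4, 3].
y[0] = 4×4 = 16; y[1] = 4×3 + 3×4 = 24; y[2] = 3×3 = 9

[16, 24, 9]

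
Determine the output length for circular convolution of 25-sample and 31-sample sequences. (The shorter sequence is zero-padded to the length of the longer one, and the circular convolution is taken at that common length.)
Circular convolution (zero-padding the shorter input) has length max(m, n) = max(25, 31) = 31

31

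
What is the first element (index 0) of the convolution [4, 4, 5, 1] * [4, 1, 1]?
Use y[k] = Σ_i a[i]·b[k-i] at k=0. y[0] = 4×4 = 16

16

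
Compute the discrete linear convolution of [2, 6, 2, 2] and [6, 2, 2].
y[0] = 2×6 = 12; y[1] = 2×2 + 6×6 = 40; y[2] = 2×2 + 6×2 + 2×6 = 28; y[3] = 6×2 + 2×2 + 2×6 = 28; y[4] = 2×2 + 2×2 = 8; y[5] = 2×2 = 4

[12, 40, 28, 28, 8, 4]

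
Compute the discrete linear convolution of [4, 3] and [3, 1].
y[0] = 4×3 = 12; y[1] = 4×1 + 3×3 = 13; y[2] = 3×1 = 3

[12, 13, 3]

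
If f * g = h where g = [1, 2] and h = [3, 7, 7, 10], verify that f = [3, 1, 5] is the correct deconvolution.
Forward-compute [3, 1, 5] * [1, 2]: h[0] = 3×1 = 3; h[1] = 3×2 + 1×1 = 7; h[2] = 1×2 + 5×1 = 7; h[3] = 5×2 = 10 → [3, 7, 7, 10]. Matches given h = [3, 7, 7, 10], so verified.

Verified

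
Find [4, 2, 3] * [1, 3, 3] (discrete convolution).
y[0] = 4×1 = 4; y[1] = 4×3 + 2×1 = 14; y[2] = 4×3 + 2×3 + 3×1 = 21; y[3] = 2×3 + 3×3 = 15; y[4] = 3×3 = 9

[4, 14, 21, 15, 9]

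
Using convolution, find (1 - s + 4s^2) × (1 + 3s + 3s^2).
Ascending coefficients: a = [1, -1, 4], b = [1, 3, 3]. c[0] = 1×1 = 1; c[1] = 1×3 + -1×1 = 2; c[2] = 1×3 + -1×3 + 4×1 = 4; c[3] = -1×3 + 4×3 = 9; c[4] = 4×3 = 12. Result coefficients: [1, 2, 4, 9, 12] → 1 + 2s + 4s^2 + 9s^3 + 12s^4

1 + 2s + 4s^2 + 9s^3 + 12s^4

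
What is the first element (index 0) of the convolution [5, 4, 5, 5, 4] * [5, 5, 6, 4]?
Use y[k] = Σ_i a[i]·b[k-i] at k=0. y[0] = 5×5 = 25

25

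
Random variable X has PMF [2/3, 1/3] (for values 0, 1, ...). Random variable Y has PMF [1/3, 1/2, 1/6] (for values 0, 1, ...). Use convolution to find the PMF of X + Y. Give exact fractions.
P(X+Y=k) = Σ_i P(X=i)·P(Y=k-i) — a convolution of [2/3, 1/3] and [1/3, 1/2, 1/6]. P(X+Y=0) = (2/3)×(1/3) = 2/9; P(X+Y=1) = (2/3)×(1/2) + (1/3)×(1/3) = 1/3 + 1/9 = 4/9; P(X+Y=2) = (2/3)×(1/6) + (1/3)×(1/2) = 1/9 + 1/6 = 5/18; P(X+Y=3) = (1/3)×(1/6) = 1/18. PMF: [2/9, 4/9, 5/18, 1/18] (sums to 1 ✓)

[2/9, 4/9, 5/18, 1/18]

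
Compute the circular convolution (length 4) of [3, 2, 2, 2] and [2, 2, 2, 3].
Use y[k] = Σ_j u[j]·v[(k-j) mod 4]. y[0] = 3×2 + 2×3 + 2×2 + 2×2 = 20; y[1] = 3×2 + 2×2 + 2×3 + 2×2 = 20; y[2] = 3×2 + 2×2 + 2×2 + 2×3 = 20; y[3] = 3×3 + 2×2 + 2×2 + 2×2 = 21. Result: [20, 20, 20, 21]

[20, 20, 20, 21]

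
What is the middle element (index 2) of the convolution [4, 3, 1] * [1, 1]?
Use y[k] = Σ_i a[i]·b[k-i] at k=2. y[2] = 3×1 + 1×1 = 4

4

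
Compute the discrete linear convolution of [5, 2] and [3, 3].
y[0] = 5×3 = 15; y[1] = 5×3 + 2×3 = 21; y[2] = 2×3 = 6

[15, 21, 6]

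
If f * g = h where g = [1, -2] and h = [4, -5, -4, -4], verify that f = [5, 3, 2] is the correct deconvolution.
Forward-compute [5, 3, 2] * [1, -2]: h[0] = 5×1 = 5; h[1] = 5×-2 + 3×1 = -7; h[2] = 3×-2 + 2×1 = -4; h[3] = 2×-2 = -4 → [5, -7, -4, -4]. Does not match given h = [4, -5, -4, -4].

Not verified. [5, 3, 2] * [1, -2] = [5, -7, -4, -4], which differs from [4, -5, -4, -4] at index 0.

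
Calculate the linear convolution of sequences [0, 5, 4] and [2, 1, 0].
y[0] = 0×2 = 0; y[1] = 0×1 + 5×2 = 10; y[2] = 0×0 + 5×1 + 4×2 = 13; y[3] = 5×0 + 4×1 = 4; y[4] = 4×0 = 0

[0, 10, 13, 4, 0]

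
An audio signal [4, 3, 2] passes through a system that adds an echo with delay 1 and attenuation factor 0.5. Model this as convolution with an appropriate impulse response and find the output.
Direct-path + delayed-attenuated-path model → impulse response h = [1, 0.5] (1 at lag 0, 0.5 at lag 1). Output y[n] = x[n] + 0.5·x[n - 1] (with x[n] = 0 outside 0..2): y[0] = 4 + 0.5×0 = 4; y[1] = 3 + 0.5×4 = 5.0; y[2] = 2 + 0.5×3 = 3.5; y[3] = 0 + 0.5×2 = 1.0. So y = [4, 5.0, 3.5, 1.0]

[4, 5.0, 3.5, 1.0]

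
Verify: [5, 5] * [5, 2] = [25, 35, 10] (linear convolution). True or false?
Recompute linear convolution of [5, 5] and [5, 2]: y[0] = 5×5 = 25; y[1] = 5×2 + 5×5 = 35; y[2] = 5×2 = 10 → [25, 35, 10]. Given [25, 35, 10] matches, so answer: Yes

Yes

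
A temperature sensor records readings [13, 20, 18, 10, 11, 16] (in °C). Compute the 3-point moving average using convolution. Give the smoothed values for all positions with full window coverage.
3-point moving average kernel = [1, 1, 1]. Apply in 'valid' mode (full window coverage): avg[0] = (13 + 20 + 18) / 3 = 17.0; avg[1] = (20 + 18 + 10) / 3 = 16.0; avg[2] = (18 + 10 + 11) / 3 = 13.0; avg[3] = (10 + 11 + 16) / 3 = 12.33. Smoothed values: [17.0, 16.0, 13.0, 12.33]

[17.0, 16.0, 13.0, 12.33]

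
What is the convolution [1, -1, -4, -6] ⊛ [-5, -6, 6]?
y[0] = 1×-5 = -5; y[1] = 1×-6 + -1×-5 = -1; y[2] = 1×6 + -1×-6 + -4×-5 = 32; y[3] = -1×6 + -4×-6 + -6×-5 = 48; y[4] = -4×6 + -6×-6 = 12; y[5] = -6×6 = -36

[-5, -1, 32, 48, 12, -36]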